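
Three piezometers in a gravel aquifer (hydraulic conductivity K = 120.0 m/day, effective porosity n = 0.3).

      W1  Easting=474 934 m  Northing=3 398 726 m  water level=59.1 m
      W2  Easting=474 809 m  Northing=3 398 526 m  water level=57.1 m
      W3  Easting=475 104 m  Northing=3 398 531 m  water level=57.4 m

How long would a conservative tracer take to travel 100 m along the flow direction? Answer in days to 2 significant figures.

26 days

With h = a·x + b·y + c and W1 as origin, the differences give:
  (-125)·a + (-200)·b = -2.0
  170·a + (-195)·b = -1.7
Eliminate b (×(-195) and ×(-200), subtract): 58375·a = 50.00 → a = ∂h/∂x = +0.0008565
Back-substitute: b = ∂h/∂y = +0.009465.
|∇h| = √(0.0008565² + 0.009465²) = 0.009504
Seepage velocity v = K·i/n = 120.0 × 0.009504 / 0.3 = 3.802 m/day.
t = 100 / 3.802 = 26.3 days.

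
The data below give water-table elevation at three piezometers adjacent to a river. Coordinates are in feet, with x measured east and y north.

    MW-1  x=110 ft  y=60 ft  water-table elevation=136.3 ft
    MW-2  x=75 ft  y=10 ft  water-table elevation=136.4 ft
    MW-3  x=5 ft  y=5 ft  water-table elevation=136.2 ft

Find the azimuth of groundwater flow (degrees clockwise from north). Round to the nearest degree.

With h = a·x + b·y + c and MW-1 as origin, the differences give:
  (-35)·a + (-50)·b = +0.1
  (-105)·a + (-55)·b = -0.1
Eliminate b (×(-55) and ×(-50), subtract): -3325·a = -10.50 → a = ∂h/∂x = +0.003158
Back-substitute: b = ∂h/∂y = -0.004211.
Flow direction (−∇h) has components (-0.003158 E, +0.004211 N).
Azimuth = atan2(E, N) = atan2(-0.003158, +0.004211) = 323.1° ≈ 323°.

323°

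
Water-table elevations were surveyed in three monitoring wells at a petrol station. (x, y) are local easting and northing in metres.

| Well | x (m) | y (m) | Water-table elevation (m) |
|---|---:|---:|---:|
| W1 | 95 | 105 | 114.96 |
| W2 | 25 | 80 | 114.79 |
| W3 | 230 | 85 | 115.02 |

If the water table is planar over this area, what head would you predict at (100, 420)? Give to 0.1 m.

116.2 m

With h = a·x + b·y + c and W1 as origin, the differences give:
  (-70)·a + (-25)·b = -0.17
  135·a + (-20)·b = +0.06
Eliminate b (×(-20) and ×(-25), subtract): 4775·a = 4.900 → a = ∂h/∂x = +0.001026
Back-substitute: b = ∂h/∂y = +0.003927.
h(100, 420) = 114.96 + (+0.001026)·(5) + (+0.003927)·(315) = 114.96 +0.005 +1.237 = 116.202 m.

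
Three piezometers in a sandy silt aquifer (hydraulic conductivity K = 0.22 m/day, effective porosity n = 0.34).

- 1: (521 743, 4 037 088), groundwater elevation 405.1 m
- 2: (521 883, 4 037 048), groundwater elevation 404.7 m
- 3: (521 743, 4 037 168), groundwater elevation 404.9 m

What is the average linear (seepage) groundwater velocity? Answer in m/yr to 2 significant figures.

1.0 m/yr

Differences from 1: to 2 (Δx, Δy, Δh) = (140, -40, -0.4); to 3 = (0, 80, -0.2).
Solve a·Δx + b·Δy = Δh: det = 140·80 − 0·(-40) = 11200.
∂h/∂x = [(-0.4)·80 − (-0.2)·(-40)] / 11200 = -0.003571
∂h/∂y = [140·(-0.2) − 0·(-0.4)] / 11200 = -0.002500
|∇h| = √(-0.003571² + -0.002500²) = 0.004359
Seepage velocity v = K·i/n = 0.22 × 0.004359 / 0.34 = 0.002821 m/day = 1.03 m/yr.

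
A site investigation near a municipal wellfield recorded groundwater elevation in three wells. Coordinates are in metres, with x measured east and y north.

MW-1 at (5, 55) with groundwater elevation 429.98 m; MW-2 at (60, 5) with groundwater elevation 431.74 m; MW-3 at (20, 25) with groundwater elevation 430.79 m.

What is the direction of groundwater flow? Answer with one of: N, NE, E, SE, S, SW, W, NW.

NW

Taking MW-1 as reference: MW-2−MW-1 = (55, -50, +1.76); MW-3−MW-1 = (15, -30, +0.81).
Determinant of the coordinate differences = 55·(-30) − 15·(-50) = -900.
∂h/∂x = [(+1.76)·(-30) − (+0.81)·(-50)] / -900 = +0.01367
∂h/∂y = [55·(+0.81) − 15·(+1.76)] / -900 = -0.02017
Flow = −∇h = (-0.01367 east, +0.02017 north), which points northwest.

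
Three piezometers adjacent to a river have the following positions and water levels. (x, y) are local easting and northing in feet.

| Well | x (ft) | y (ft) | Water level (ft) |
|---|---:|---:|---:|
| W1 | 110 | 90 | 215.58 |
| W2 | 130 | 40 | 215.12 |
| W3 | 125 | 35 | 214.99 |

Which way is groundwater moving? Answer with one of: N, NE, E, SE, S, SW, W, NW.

Differences from W1: to W2 (Δx, Δy, Δh) = (20, -50, -0.46); to W3 = (15, -55, -0.59).
Solve a·Δx + b·Δy = Δh: det = 20·(-55) − 15·(-50) = -350.
∂h/∂x = [(-0.46)·(-55) − (-0.59)·(-50)] / -350 = +0.01200
∂h/∂y = [20·(-0.59) − 15·(-0.46)] / -350 = +0.01400
Flow = −∇h = (-0.01200 east, -0.01400 north), which points southwest.

SW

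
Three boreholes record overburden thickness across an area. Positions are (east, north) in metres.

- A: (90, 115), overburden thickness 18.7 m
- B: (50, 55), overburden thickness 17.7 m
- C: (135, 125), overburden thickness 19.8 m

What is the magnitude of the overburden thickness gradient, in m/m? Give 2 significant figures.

With d = a·x + b·y + c and A as origin, the differences give:
  (-40)·a + (-60)·b = -1.0
  45·a + 10·b = +1.1
Eliminate b (×10 and ×(-60), subtract): 2300·a = 56.00 → a = ∂d/∂x = +0.02435
Back-substitute: b = ∂d/∂y = +0.0004348.
|∇f| = √(0.02435² + 0.0004348²) = 0.02435 m/m

0.024 m/m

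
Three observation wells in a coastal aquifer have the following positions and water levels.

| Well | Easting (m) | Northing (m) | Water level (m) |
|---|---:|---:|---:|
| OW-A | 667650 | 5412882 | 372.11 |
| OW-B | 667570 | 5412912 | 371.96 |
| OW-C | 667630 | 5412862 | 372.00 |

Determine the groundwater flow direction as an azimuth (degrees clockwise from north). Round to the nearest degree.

227°

Differences from OW-A: to OW-B (Δx, Δy, Δh) = (-80, 30, -0.15); to OW-C = (-20, -20, -0.11).
Determinant of the coordinate differences = (-80)·(-20) − (-20)·30 = 2200.
∂h/∂x = [(-0.15)·(-20) − (-0.11)·30] / 2200 = +0.002864
∂h/∂y = [(-80)·(-0.11) − (-20)·(-0.15)] / 2200 = +0.002636
Flow direction (−∇h) has components (-0.002864 E, -0.002636 N).
Azimuth = atan2(E, N) = atan2(-0.002864, -0.002636) = 227.4° ≈ 227°.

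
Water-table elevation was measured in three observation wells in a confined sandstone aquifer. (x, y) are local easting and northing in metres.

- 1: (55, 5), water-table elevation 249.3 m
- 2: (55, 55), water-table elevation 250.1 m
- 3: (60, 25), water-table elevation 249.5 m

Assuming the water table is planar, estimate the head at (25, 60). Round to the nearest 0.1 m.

With h = a·x + b·y + c and 1 as origin, the differences give:
  0·a + 50·b = +0.8
  5·a + 20·b = +0.2
Eliminate b (×20 and ×50, subtract): -250·a = 6.00 → a = ∂h/∂x = -0.02400
Back-substitute: b = ∂h/∂y = +0.01600.
h(25, 60) = 249.3 + (-0.02400)·(-30) + (+0.01600)·(55) = 249.3 +0.720 +0.880 = 250.900 m.

250.9 m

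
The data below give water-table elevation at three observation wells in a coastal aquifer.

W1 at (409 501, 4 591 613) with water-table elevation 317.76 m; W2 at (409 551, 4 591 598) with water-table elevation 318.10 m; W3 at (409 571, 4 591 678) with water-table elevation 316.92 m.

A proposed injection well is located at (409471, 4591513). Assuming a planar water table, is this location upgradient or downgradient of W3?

upgradient

Differences from W1: to W2 (Δx, Δy, Δh) = (50, -15, +0.34); to W3 = (70, 65, -0.84).
Determinant of the coordinate differences = 50·65 − 70·(-15) = 4300.
∂h/∂x = [(+0.34)·65 − (-0.84)·(-15)] / 4300 = +0.002209
∂h/∂y = [50·(-0.84) − 70·(+0.34)] / 4300 = -0.01530
Head at (409471, 4591513) = 317.76 + (+0.002209)·(-30) + (-0.01530)·(-100) = 319.22 m.
That is higher than the 316.92 m at W3, so the point is upgradient.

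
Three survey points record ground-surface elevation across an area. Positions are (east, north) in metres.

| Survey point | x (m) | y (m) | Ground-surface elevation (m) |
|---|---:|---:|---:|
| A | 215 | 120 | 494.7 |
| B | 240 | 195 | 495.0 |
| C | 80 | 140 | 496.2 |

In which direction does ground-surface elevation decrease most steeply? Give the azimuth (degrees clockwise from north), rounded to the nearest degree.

With z = a·x + b·y + c and A as origin, the differences give:
  25·a + 75·b = +0.3
  (-135)·a + 20·b = +1.5
Eliminate b (×20 and ×75, subtract): 10625·a = -106.50 → a = ∂z/∂x = -0.01002
Back-substitute: b = ∂z/∂y = +0.007341.
Steepest decrease is along −∇f: components (+0.01002 E, -0.007341 N).
Azimuth = atan2(+0.01002, -0.007341) = 126.2° ≈ 126°.

126°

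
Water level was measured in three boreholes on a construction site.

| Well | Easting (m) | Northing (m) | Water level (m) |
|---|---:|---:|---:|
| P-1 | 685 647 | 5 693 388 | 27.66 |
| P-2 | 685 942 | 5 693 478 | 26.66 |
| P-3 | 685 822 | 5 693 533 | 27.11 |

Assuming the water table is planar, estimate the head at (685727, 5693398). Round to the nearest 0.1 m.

27.4 m

Taking P-1 as reference: P-2−P-1 = (295, 90, -1.00); P-3−P-1 = (175, 145, -0.55).
Solve a·Δx + b·Δy = Δh: det = 295·145 − 175·90 = 27025.
∂h/∂x = [(-1.00)·145 − (-0.55)·90] / 27025 = -0.003534
∂h/∂y = [295·(-0.55) − 175·(-1.00)] / 27025 = +0.0004718
h(685727, 5693398) = 27.66 + (-0.003534)·(80) + (+0.0004718)·(10) = 27.66 -0.283 +0.005 = 27.382 m.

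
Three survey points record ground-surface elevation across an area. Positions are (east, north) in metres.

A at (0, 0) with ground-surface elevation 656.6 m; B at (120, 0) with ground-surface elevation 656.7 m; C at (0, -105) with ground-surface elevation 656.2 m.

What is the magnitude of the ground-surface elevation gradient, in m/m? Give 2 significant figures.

0.0039 m/m

∂z/∂x = (656.7 − 656.6) / (120 − 0) = +0.0008333
∂z/∂y = (656.2 − 656.6) / (-105 − 0) = +0.003810
|∇f| = √(0.0008333² + 0.003810²) = 0.0039 m/m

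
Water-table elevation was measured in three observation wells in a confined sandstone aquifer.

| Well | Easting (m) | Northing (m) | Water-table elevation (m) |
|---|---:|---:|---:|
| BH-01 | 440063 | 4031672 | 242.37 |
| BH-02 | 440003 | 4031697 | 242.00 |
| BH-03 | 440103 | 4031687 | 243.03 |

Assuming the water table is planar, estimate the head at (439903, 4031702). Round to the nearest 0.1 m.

Taking BH-01 as reference: BH-02−BH-01 = (-60, 25, -0.37); BH-03−BH-01 = (40, 15, +0.66).
Determinant of the coordinate differences = (-60)·15 − 40·25 = -1900.
∂h/∂x = [(-0.37)·15 − (+0.66)·25] / -1900 = +0.01161
∂h/∂y = [(-60)·(+0.66) − 40·(-0.37)] / -1900 = +0.01305
h(439903, 4031702) = 242.37 + (+0.01161)·(-160) + (+0.01305)·(30) = 242.37 -1.857 +0.392 = 240.905 m.

240.9 m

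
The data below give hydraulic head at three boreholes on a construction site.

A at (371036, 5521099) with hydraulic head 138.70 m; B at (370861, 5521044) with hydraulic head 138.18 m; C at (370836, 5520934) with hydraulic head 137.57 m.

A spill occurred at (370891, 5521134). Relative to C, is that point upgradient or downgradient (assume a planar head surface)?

Taking A as reference: B−A = (-175, -55, -0.52); C−A = (-200, -165, -1.13).
Solve a·Δx + b·Δy = Δh: det = (-175)·(-165) − (-200)·(-55) = 17875.
∂h/∂x = [(-0.52)·(-165) − (-1.13)·(-55)] / 17875 = +0.001323
∂h/∂y = [(-175)·(-1.13) − (-200)·(-0.52)] / 17875 = +0.005245
Head at (370891, 5521134) = 138.70 + (+0.001323)·(-145) + (+0.005245)·(35) = 138.69 m.
That is higher than the 137.57 m at C, so the point is upgradient.

upgradient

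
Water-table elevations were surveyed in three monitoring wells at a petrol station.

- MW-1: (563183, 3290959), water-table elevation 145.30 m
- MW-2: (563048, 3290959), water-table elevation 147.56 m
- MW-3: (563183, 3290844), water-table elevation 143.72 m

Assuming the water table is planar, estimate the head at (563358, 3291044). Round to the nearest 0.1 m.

∂h/∂x = (147.56 − 145.30) / (563048 − 563183) = -0.01674
∂h/∂y = (143.72 − 145.30) / (3290844 − 3290959) = +0.01374
h(563358, 3291044) = 145.30 + (-0.01674)·(175) + (+0.01374)·(85) = 145.30 -2.930 +1.168 = 143.538 m.

143.5 m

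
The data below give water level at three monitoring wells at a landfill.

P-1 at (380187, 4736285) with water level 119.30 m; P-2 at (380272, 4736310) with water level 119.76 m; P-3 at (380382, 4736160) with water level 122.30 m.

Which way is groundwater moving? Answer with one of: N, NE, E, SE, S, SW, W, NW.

NW

Taking P-1 as reference: P-2−P-1 = (85, 25, +0.46); P-3−P-1 = (195, -125, +3.00).
Determinant of the coordinate differences = 85·(-125) − 195·25 = -15500.
∂h/∂x = [(+0.46)·(-125) − (+3.00)·25] / -15500 = +0.008548
∂h/∂y = [85·(+3.00) − 195·(+0.46)] / -15500 = -0.01066
Flow = −∇h = (-0.008548 east, +0.01066 north), which points northwest.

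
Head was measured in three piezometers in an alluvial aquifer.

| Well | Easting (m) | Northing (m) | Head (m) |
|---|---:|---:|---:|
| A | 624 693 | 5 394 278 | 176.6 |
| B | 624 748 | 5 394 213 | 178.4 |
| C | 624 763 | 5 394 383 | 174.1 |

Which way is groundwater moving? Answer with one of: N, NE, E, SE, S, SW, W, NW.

Three-point gradient (reference A): Δ to B = (55, -65, +1.8), Δ to C = (70, 105, -2.5).
∂h/∂x = +0.002567, ∂h/∂y = -0.02552 (det = 10325).
Flow = −∇h = (-0.002567 east, +0.02552 north), which points north.

N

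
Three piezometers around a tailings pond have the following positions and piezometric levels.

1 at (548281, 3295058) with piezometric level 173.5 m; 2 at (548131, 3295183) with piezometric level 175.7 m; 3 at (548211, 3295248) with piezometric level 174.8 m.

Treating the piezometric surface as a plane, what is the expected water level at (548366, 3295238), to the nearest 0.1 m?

172.8 m

With h = a·x + b·y + c and 1 as origin, the differences give:
  (-150)·a + 125·b = +2.2
  (-70)·a + 190·b = +1.3
Eliminate b (×190 and ×125, subtract): -19750·a = 255.50 → a = ∂h/∂x = -0.01294
Back-substitute: b = ∂h/∂y = +0.002076.
h(548366, 3295238) = 173.5 + (-0.01294)·(85) + (+0.002076)·(180) = 173.5 -1.100 +0.374 = 172.774 m.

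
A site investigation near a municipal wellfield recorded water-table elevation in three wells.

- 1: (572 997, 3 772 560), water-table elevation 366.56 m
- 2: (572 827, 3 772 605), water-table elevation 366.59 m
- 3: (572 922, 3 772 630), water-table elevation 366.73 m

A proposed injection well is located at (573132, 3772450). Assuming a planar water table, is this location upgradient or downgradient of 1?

Taking 1 as reference: 2−1 = (-170, 45, +0.03); 3−1 = (-75, 70, +0.17).
Solve a·Δx + b·Δy = Δh: det = (-170)·70 − (-75)·45 = -8525.
∂h/∂x = [(+0.03)·70 − (+0.17)·45] / -8525 = +0.0006510
∂h/∂y = [(-170)·(+0.17) − (-75)·(+0.03)] / -8525 = +0.003126
Head at (573132, 3772450) = 366.56 + (+0.0006510)·(135) + (+0.003126)·(-110) = 366.30 m.
That is lower than the 366.56 m at 1, so the point is downgradient.

downgradient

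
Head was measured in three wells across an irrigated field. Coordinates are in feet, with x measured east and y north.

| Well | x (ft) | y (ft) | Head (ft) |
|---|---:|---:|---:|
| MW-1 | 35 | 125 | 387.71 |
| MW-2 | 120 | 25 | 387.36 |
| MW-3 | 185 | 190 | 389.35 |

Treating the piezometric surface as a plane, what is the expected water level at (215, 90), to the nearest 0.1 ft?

388.6 ft

Differences from MW-1: to MW-2 (Δx, Δy, Δh) = (85, -100, -0.35); to MW-3 = (150, 65, +1.64).
Solve a·Δx + b·Δy = Δh: det = 85·65 − 150·(-100) = 20525.
∂h/∂x = [(-0.35)·65 − (+1.64)·(-100)] / 20525 = +0.006882
∂h/∂y = [85·(+1.64) − 150·(-0.35)] / 20525 = +0.009350
h(215, 90) = 387.71 + (+0.006882)·(180) + (+0.009350)·(-35) = 387.71 +1.239 -0.327 = 388.621 ft.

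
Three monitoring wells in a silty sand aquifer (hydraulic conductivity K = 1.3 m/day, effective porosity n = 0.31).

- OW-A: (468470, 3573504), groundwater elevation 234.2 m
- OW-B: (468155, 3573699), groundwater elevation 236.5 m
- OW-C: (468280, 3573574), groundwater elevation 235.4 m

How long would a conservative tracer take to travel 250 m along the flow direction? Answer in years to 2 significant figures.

26 years

With h = a·x + b·y + c and OW-A as origin, the differences give:
  (-315)·a + 195·b = +2.3
  (-190)·a + 70·b = +1.2
Eliminate b (×70 and ×195, subtract): 15000·a = -73.00 → a = ∂h/∂x = -0.004867
Back-substitute: b = ∂h/∂y = +0.003933.
|∇h| = √(-0.004867² + 0.003933²) = 0.006257
Seepage velocity v = K·i/n = 1.3 × 0.006257 / 0.31 = 0.02624 m/day.
t = 250 / 0.02624 = 9527 days = 26.1 years.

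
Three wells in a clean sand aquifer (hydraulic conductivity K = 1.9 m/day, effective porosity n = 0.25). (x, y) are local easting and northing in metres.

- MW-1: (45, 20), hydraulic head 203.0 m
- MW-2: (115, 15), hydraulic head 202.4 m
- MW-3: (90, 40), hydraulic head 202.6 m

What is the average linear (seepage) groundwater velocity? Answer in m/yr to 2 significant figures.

Three-point gradient (reference MW-1): Δ to MW-2 = (70, -5, -0.6), Δ to MW-3 = (45, 20, -0.4).
∂h/∂x = -0.008615, ∂h/∂y = -0.0006154 (det = 1625).
|∇h| = √(-0.008615² + -0.0006154²) = 0.008637
Seepage velocity v = K·i/n = 1.9 × 0.008637 / 0.25 = 0.06564 m/day = 23.98 m/yr.

24 m/yr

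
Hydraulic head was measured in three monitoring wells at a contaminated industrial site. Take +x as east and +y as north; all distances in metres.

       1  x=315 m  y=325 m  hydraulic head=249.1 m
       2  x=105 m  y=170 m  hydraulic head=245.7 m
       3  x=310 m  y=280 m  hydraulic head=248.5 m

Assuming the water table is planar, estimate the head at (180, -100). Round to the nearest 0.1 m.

242.8 m

With h = a·x + b·y + c and 1 as origin, the differences give:
  (-210)·a + (-155)·b = -3.4
  (-5)·a + (-45)·b = -0.6
Eliminate b (×(-45) and ×(-155), subtract): 8675·a = 60.00 → a = ∂h/∂x = +0.006916
Back-substitute: b = ∂h/∂y = +0.01256.
h(180, -100) = 249.1 + (+0.006916)·(-135) + (+0.01256)·(-425) = 249.1 -0.934 -5.340 = 242.826 m.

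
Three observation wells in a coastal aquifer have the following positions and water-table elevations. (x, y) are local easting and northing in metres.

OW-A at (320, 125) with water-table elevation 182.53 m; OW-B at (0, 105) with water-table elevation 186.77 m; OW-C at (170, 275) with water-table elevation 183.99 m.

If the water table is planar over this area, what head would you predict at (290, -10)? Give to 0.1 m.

183.4 m

Three-point gradient (reference OW-A): Δ to OW-B = (-320, -20, +4.24), Δ to OW-C = (-150, 150, +1.46).
∂h/∂x = -0.01304, ∂h/∂y = -0.003310 (det = -51000).
h(290, -10) = 182.53 + (-0.01304)·(-30) + (-0.003310)·(-135) = 182.53 +0.391 +0.447 = 183.368 m.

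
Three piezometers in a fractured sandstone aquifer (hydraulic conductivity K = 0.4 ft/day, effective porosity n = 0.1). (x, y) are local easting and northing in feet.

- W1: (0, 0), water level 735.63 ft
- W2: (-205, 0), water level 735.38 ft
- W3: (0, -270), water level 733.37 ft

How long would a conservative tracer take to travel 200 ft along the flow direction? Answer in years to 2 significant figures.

16 years

∂h/∂x = (735.38 − 735.63) / (-205 − 0) = +0.001220
∂h/∂y = (733.37 − 735.63) / (-270 − 0) = +0.008370
|∇h| = √(0.001220² + 0.008370²) = 0.008458
Seepage velocity v = K·i/n = 0.4 × 0.008458 / 0.1 = 0.03383 ft/day.
t = 200 / 0.03383 = 5912 days = 16.2 years.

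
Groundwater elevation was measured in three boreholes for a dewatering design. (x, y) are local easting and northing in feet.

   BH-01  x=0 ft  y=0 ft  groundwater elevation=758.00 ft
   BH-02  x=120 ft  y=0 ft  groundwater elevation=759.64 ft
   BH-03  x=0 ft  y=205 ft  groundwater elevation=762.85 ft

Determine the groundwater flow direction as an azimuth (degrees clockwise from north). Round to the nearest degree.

∂h/∂x = (759.64 − 758.00) / (120 − 0) = +0.01367
∂h/∂y = (762.85 − 758.00) / (205 − 0) = +0.02366
Flow direction (−∇h) has components (-0.01367 E, -0.02366 N).
Azimuth = atan2(E, N) = atan2(-0.01367, -0.02366) = 210.0° ≈ 210°.

210°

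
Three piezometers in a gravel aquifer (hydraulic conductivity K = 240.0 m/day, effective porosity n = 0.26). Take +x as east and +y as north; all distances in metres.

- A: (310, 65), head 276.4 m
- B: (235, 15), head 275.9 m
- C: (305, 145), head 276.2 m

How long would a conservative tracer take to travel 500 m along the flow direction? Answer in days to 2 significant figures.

66 days

Differences from A: to B (Δx, Δy, Δh) = (-75, -50, -0.5); to C = (-5, 80, -0.2).
Determinant of the coordinate differences = (-75)·80 − (-5)·(-50) = -6250.
∂h/∂x = [(-0.5)·80 − (-0.2)·(-50)] / -6250 = +0.008000
∂h/∂y = [(-75)·(-0.2) − (-5)·(-0.5)] / -6250 = -0.002000
|∇h| = √(0.008000² + -0.002000²) = 0.008246
Seepage velocity v = K·i/n = 240.0 × 0.008246 / 0.26 = 7.612 m/day.
t = 500 / 7.612 = 65.69 days.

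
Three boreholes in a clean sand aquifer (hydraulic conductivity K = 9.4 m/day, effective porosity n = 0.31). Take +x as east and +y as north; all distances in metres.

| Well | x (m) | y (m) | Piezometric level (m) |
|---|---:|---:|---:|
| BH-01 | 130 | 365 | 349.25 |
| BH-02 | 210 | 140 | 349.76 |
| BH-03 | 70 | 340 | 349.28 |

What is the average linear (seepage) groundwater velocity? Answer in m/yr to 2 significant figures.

24 m/yr

Taking BH-01 as reference: BH-02−BH-01 = (80, -225, +0.51); BH-03−BH-01 = (-60, -25, +0.03).
Determinant of the coordinate differences = 80·(-25) − (-60)·(-225) = -15500.
∂h/∂x = [(+0.51)·(-25) − (+0.03)·(-225)] / -15500 = +0.0003871
∂h/∂y = [80·(+0.03) − (-60)·(+0.51)] / -15500 = -0.002129
|∇h| = √(0.0003871² + -0.002129²) = 0.002164
Seepage velocity v = K·i/n = 9.4 × 0.002164 / 0.31 = 0.06562 m/day = 23.97 m/yr.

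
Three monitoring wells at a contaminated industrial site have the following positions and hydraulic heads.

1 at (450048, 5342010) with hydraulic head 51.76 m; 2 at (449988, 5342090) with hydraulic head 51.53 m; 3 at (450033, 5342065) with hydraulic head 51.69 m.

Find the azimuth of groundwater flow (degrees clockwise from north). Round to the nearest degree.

With h = a·x + b·y + c and 1 as origin, the differences give:
  (-60)·a + 80·b = -0.23
  (-15)·a + 55·b = -0.07
Eliminate b (×55 and ×80, subtract): -2100·a = -7.050 → a = ∂h/∂x = +0.003357
Back-substitute: b = ∂h/∂y = -0.0003571.
Flow direction (−∇h) has components (-0.003357 E, +0.0003571 N).
Azimuth = atan2(E, N) = atan2(-0.003357, +0.0003571) = 276.1° ≈ 276°.

276°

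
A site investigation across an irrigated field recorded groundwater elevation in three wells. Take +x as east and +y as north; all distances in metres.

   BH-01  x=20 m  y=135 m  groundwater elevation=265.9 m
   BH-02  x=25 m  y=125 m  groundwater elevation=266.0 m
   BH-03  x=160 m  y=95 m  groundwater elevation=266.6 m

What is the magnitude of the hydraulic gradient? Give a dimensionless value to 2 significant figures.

Taking BH-01 as reference: BH-02−BH-01 = (5, -10, +0.1); BH-03−BH-01 = (140, -40, +0.7).
Determinant of the coordinate differences = 5·(-40) − 140·(-10) = 1200.
∂h/∂x = [(+0.1)·(-40) − (+0.7)·(-10)] / 1200 = +0.002500
∂h/∂y = [5·(+0.7) − 140·(+0.1)] / 1200 = -0.008750
|∇h| = √(0.002500² + -0.008750²) = 0.0091

0.0091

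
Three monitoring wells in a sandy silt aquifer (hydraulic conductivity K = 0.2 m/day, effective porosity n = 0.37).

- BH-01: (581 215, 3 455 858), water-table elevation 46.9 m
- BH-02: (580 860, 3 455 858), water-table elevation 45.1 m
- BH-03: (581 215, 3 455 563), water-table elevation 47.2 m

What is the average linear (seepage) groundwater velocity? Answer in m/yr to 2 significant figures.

∂h/∂x = (45.1 − 46.9) / (580860 − 581215) = +0.005070
∂h/∂y = (47.2 − 46.9) / (3455563 − 3455858) = -0.001017
|∇h| = √(0.005070² + -0.001017²) = 0.005171
Seepage velocity v = K·i/n = 0.2 × 0.005171 / 0.37 = 0.002795 m/day = 1.021 m/yr.

1.0 m/yr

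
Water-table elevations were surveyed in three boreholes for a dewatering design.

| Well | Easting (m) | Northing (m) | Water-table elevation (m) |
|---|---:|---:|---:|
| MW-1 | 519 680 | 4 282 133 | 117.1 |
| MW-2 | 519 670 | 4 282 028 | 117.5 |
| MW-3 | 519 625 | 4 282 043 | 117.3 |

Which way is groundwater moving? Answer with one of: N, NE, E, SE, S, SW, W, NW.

NW

Three-point gradient (reference MW-1): Δ to MW-2 = (-10, -105, +0.4), Δ to MW-3 = (-55, -90, +0.2).
∂h/∂x = +0.003077, ∂h/∂y = -0.004103 (det = -4875).
Flow = −∇h = (-0.003077 east, +0.004103 north), which points northwest.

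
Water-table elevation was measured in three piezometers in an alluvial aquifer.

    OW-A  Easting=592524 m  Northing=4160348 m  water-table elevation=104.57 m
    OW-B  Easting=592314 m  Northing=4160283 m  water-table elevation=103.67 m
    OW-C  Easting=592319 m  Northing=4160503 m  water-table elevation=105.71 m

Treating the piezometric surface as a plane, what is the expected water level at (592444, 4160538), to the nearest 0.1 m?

106.2 m

With h = a·x + b·y + c and OW-A as origin, the differences give:
  (-210)·a + (-65)·b = -0.90
  (-205)·a + 155·b = +1.14
Eliminate b (×155 and ×(-65), subtract): -45875·a = -65.400 → a = ∂h/∂x = +0.001426
Back-substitute: b = ∂h/∂y = +0.009240.
h(592444, 4160538) = 104.57 + (+0.001426)·(-80) + (+0.009240)·(190) = 104.57 -0.114 +1.756 = 106.212 m.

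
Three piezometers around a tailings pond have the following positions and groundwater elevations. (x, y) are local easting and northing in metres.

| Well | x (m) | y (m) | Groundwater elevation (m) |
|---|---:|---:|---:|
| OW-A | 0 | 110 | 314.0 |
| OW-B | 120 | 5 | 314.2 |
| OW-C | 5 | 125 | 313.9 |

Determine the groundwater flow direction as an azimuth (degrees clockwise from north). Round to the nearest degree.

With h = a·x + b·y + c and OW-A as origin, the differences give:
  120·a + (-105)·b = +0.2
  5·a + 15·b = -0.1
Eliminate b (×15 and ×(-105), subtract): 2325·a = -7.50 → a = ∂h/∂x = -0.003226
Back-substitute: b = ∂h/∂y = -0.005591.
Flow direction (−∇h) has components (+0.003226 E, +0.005591 N).
Azimuth = atan2(E, N) = atan2(+0.003226, +0.005591) = 30.0° ≈ 030°.

030°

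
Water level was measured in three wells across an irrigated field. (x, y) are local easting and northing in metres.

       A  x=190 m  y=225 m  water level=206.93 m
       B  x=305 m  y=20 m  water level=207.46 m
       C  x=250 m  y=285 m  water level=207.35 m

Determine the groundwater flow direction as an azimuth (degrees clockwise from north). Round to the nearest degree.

262°

Three-point gradient (reference A): Δ to B = (115, -205, +0.53), Δ to C = (60, 60, +0.42).
∂h/∂x = +0.006141, ∂h/∂y = +0.0008594 (det = 19200).
Flow direction (−∇h) has components (-0.006141 E, -0.0008594 N).
Azimuth = atan2(E, N) = atan2(-0.006141, -0.0008594) = 262.0° ≈ 262°.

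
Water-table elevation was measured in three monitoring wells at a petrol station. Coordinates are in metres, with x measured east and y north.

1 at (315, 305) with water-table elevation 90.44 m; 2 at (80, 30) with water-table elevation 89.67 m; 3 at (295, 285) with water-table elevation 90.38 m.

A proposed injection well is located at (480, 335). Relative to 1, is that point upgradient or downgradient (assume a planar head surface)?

With h = a·x + b·y + c and 1 as origin, the differences give:
  (-235)·a + (-275)·b = -0.77
  (-20)·a + (-20)·b = -0.06
Eliminate b (×(-20) and ×(-275), subtract): -800·a = -1.100 → a = ∂h/∂x = +0.001375
Back-substitute: b = ∂h/∂y = +0.001625.
Head at (480, 335) = 90.44 + (+0.001375)·(165) + (+0.001625)·(30) = 90.72 m.
That is higher than the 90.44 m at 1, so the point is upgradient.

upgradient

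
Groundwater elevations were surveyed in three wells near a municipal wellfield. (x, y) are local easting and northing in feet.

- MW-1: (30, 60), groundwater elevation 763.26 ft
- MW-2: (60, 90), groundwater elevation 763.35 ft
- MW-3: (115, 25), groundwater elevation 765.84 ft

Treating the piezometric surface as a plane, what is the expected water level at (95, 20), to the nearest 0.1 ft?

765.5 ft

Differences from MW-1: to MW-2 (Δx, Δy, Δh) = (30, 30, +0.09); to MW-3 = (85, -35, +2.58).
Determinant of the coordinate differences = 30·(-35) − 85·30 = -3600.
∂h/∂x = [(+0.09)·(-35) − (+2.58)·30] / -3600 = +0.02238
∂h/∂y = [30·(+2.58) − 85·(+0.09)] / -3600 = -0.01937
h(95, 20) = 763.26 + (+0.02238)·(65) + (-0.01937)·(-40) = 763.26 +1.454 +0.775 = 765.489 ft.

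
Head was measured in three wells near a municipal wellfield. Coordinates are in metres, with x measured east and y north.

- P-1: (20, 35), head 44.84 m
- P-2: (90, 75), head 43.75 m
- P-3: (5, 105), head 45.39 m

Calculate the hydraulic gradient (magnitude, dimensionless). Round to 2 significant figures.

0.018

Differences from P-1: to P-2 (Δx, Δy, Δh) = (70, 40, -1.09); to P-3 = (-15, 70, +0.55).
Solve a·Δx + b·Δy = Δh: det = 70·70 − (-15)·40 = 5500.
∂h/∂x = [(-1.09)·70 − (+0.55)·40] / 5500 = -0.01787
∂h/∂y = [70·(+0.55) − (-15)·(-1.09)] / 5500 = +0.004027
|∇h| = √(-0.01787² + 0.004027²) = 0.01832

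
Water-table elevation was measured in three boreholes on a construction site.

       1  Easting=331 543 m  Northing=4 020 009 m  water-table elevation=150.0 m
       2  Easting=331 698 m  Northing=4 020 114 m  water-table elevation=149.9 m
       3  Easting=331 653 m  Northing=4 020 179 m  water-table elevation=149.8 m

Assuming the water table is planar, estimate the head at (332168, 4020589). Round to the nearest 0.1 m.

Differences from 1: to 2 (Δx, Δy, Δh) = (155, 105, -0.1); to 3 = (110, 170, -0.2).
Solve a·Δx + b·Δy = Δh: det = 155·170 − 110·105 = 14800.
∂h/∂x = [(-0.1)·170 − (-0.2)·105] / 14800 = +0.0002703
∂h/∂y = [155·(-0.2) − 110·(-0.1)] / 14800 = -0.001351
h(332168, 4020589) = 150.0 + (+0.0002703)·(625) + (-0.001351)·(580) = 150.0 +0.169 -0.784 = 149.385 m.

149.4 m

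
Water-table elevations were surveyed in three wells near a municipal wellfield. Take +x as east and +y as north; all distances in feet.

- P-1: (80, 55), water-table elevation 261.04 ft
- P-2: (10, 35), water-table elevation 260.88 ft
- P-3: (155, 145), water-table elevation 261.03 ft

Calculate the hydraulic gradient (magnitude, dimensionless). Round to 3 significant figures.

0.00403

With h = a·x + b·y + c and P-1 as origin, the differences give:
  (-70)·a + (-20)·b = -0.16
  75·a + 90·b = -0.01
Eliminate b (×90 and ×(-20), subtract): -4800·a = -14.600 → a = ∂h/∂x = +0.003042
Back-substitute: b = ∂h/∂y = -0.002646.
|∇h| = √(0.003042² + -0.002646²) = 0.004032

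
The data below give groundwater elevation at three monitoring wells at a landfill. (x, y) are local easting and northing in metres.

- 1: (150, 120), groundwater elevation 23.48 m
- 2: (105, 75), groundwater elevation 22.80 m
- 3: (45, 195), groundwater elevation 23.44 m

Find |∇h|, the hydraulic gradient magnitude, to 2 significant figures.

0.011

Differences from 1: to 2 (Δx, Δy, Δh) = (-45, -45, -0.68); to 3 = (-105, 75, -0.04).
Solve a·Δx + b·Δy = Δh: det = (-45)·75 − (-105)·(-45) = -8100.
∂h/∂x = [(-0.68)·75 − (-0.04)·(-45)] / -8100 = +0.006519
∂h/∂y = [(-45)·(-0.04) − (-105)·(-0.68)] / -8100 = +0.008593
|∇h| = √(0.006519² + 0.008593²) = 0.01079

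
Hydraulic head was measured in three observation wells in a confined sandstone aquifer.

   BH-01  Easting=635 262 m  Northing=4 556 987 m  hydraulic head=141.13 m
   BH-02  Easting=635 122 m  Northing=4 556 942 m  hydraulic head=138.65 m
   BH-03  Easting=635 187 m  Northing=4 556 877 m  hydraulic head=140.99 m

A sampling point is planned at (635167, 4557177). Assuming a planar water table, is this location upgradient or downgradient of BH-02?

With h = a·x + b·y + c and BH-01 as origin, the differences give:
  (-140)·a + (-45)·b = -2.48
  (-75)·a + (-110)·b = -0.14
Eliminate b (×(-110) and ×(-45), subtract): 12025·a = 266.500 → a = ∂h/∂x = +0.02216
Back-substitute: b = ∂h/∂y = -0.01384.
Head at (635167, 4557177) = 141.13 + (+0.02216)·(-95) + (-0.01384)·(190) = 136.40 m.
That is lower than the 138.65 m at BH-02, so the point is downgradient.

downgradient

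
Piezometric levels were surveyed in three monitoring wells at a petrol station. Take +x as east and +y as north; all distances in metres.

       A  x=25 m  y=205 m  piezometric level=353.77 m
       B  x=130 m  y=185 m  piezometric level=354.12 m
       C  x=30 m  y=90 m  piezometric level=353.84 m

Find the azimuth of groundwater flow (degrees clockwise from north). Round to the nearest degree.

278°

Differences from A: to B (Δx, Δy, Δh) = (105, -20, +0.35); to C = (5, -115, +0.07).
Determinant of the coordinate differences = 105·(-115) − 5·(-20) = -11975.
∂h/∂x = [(+0.35)·(-115) − (+0.07)·(-20)] / -11975 = +0.003244
∂h/∂y = [105·(+0.07) − 5·(+0.35)] / -11975 = -0.0004676
Flow direction (−∇h) has components (-0.003244 E, +0.0004676 N).
Azimuth = atan2(E, N) = atan2(-0.003244, +0.0004676) = 278.2° ≈ 278°.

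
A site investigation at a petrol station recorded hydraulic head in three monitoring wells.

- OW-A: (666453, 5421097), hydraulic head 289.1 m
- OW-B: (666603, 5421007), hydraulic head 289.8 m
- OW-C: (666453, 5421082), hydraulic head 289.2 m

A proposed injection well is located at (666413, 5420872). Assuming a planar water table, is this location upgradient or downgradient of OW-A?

upgradient

Taking OW-A as reference: OW-B−OW-A = (150, -90, +0.7); OW-C−OW-A = (0, -15, +0.1).
Solve a·Δx + b·Δy = Δh: det = 150·(-15) − 0·(-90) = -2250.
∂h/∂x = [(+0.7)·(-15) − (+0.1)·(-90)] / -2250 = +0.0006667
∂h/∂y = [150·(+0.1) − 0·(+0.7)] / -2250 = -0.006667
Head at (666413, 5420872) = 289.1 + (+0.0006667)·(-40) + (-0.006667)·(-225) = 290.57 m.
That is higher than the 289.1 m at OW-A, so the point is upgradient.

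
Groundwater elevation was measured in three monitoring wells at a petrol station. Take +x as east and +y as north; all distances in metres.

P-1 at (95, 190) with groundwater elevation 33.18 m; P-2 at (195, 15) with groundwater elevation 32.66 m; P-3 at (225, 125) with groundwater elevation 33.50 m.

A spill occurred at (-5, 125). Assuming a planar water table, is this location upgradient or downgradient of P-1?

With h = a·x + b·y + c and P-1 as origin, the differences give:
  100·a + (-175)·b = -0.52
  130·a + (-65)·b = +0.32
Eliminate b (×(-65) and ×(-175), subtract): 16250·a = 89.800 → a = ∂h/∂x = +0.005526
Back-substitute: b = ∂h/∂y = +0.006129.
Head at (-5, 125) = 33.18 + (+0.005526)·(-100) + (+0.006129)·(-65) = 32.23 m.
That is lower than the 33.18 m at P-1, so the point is downgradient.

downgradient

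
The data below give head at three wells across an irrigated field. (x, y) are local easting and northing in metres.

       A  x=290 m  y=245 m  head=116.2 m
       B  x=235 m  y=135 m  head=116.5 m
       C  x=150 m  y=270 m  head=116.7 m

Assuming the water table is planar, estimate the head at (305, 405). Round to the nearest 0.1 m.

116.0 m

With h = a·x + b·y + c and A as origin, the differences give:
  (-55)·a + (-110)·b = +0.3
  (-140)·a + 25·b = +0.5
Eliminate b (×25 and ×(-110), subtract): -16775·a = 62.50 → a = ∂h/∂x = -0.003726
Back-substitute: b = ∂h/∂y = -0.0008644.
h(305, 405) = 116.2 + (-0.003726)·(15) + (-0.0008644)·(160) = 116.2 -0.056 -0.138 = 116.006 m.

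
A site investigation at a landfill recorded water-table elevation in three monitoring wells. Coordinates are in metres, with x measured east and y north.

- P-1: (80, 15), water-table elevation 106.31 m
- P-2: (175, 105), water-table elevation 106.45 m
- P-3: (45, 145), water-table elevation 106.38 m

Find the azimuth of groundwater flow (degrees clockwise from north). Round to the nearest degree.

226°

With h = a·x + b·y + c and P-1 as origin, the differences give:
  95·a + 90·b = +0.14
  (-35)·a + 130·b = +0.07
Eliminate b (×130 and ×90, subtract): 15500·a = 11.900 → a = ∂h/∂x = +0.0007677
Back-substitute: b = ∂h/∂y = +0.0007452.
Flow direction (−∇h) has components (-0.0007677 E, -0.0007452 N).
Azimuth = atan2(E, N) = atan2(-0.0007677, -0.0007452) = 225.9° ≈ 226°.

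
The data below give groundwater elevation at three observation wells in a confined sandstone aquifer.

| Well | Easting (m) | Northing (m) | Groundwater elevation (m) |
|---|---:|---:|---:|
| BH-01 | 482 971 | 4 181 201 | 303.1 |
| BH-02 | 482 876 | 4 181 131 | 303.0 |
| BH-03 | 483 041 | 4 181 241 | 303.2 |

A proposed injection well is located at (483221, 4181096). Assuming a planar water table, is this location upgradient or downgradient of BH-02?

Three-point gradient (reference BH-01): Δ to BH-02 = (-95, -70, -0.1), Δ to BH-03 = (70, 40, +0.1).
∂h/∂x = +0.002727, ∂h/∂y = -0.002273 (det = 1100).
Head at (483221, 4181096) = 303.1 + (+0.002727)·(250) + (-0.002273)·(-105) = 304.02 m.
That is higher than the 303.0 m at BH-02, so the point is upgradient.

upgradient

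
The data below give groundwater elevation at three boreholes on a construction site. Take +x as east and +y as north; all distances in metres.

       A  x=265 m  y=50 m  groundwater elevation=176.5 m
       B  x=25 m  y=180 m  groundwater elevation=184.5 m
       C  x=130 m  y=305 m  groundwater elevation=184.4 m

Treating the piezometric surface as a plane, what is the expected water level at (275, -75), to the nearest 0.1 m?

173.9 m

Differences from A: to B (Δx, Δy, Δh) = (-240, 130, +8.0); to C = (-135, 255, +7.9).
Solve a·Δx + b·Δy = Δh: det = (-240)·255 − (-135)·130 = -43650.
∂h/∂x = [(+8.0)·255 − (+7.9)·130] / -43650 = -0.02321
∂h/∂y = [(-240)·(+7.9) − (-135)·(+8.0)] / -43650 = +0.01869
h(275, -75) = 176.5 + (-0.02321)·(10) + (+0.01869)·(-125) = 176.5 -0.232 -2.337 = 173.931 m.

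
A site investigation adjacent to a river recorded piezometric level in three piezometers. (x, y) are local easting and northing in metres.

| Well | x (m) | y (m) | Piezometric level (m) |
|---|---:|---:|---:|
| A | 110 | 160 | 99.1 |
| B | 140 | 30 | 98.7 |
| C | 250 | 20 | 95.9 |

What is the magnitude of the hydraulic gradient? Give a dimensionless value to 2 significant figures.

Three-point gradient (reference A): Δ to B = (30, -130, -0.4), Δ to C = (140, -140, -3.2).
∂h/∂x = -0.02571, ∂h/∂y = -0.002857 (det = 14000).
|∇h| = √(-0.02571² + -0.002857²) = 0.02587

0.026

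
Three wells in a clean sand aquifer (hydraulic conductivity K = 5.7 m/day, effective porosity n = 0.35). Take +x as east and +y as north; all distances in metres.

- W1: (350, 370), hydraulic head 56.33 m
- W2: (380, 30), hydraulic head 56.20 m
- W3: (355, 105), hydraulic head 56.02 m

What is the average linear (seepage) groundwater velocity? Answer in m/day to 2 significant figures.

With h = a·x + b·y + c and W1 as origin, the differences give:
  30·a + (-340)·b = -0.13
  5·a + (-265)·b = -0.31
Eliminate b (×(-265) and ×(-340), subtract): -6250·a = -70.950 → a = ∂h/∂x = +0.01135
Back-substitute: b = ∂h/∂y = +0.001384.
|∇h| = √(0.01135² + 0.001384²) = 0.01143
Seepage velocity v = K·i/n = 5.7 × 0.01143 / 0.35 = 0.1861 m/day.

0.19 m/day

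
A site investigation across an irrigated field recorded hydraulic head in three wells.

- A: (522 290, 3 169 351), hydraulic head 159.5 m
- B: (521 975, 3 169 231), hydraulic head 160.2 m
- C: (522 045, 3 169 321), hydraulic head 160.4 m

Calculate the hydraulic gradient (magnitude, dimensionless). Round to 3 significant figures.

0.00711

Three-point gradient (reference A): Δ to B = (-315, -120, +0.7), Δ to C = (-245, -30, +0.9).
∂h/∂x = -0.004361, ∂h/∂y = +0.005614 (det = -19950).
|∇h| = √(-0.004361² + 0.005614²) = 0.007109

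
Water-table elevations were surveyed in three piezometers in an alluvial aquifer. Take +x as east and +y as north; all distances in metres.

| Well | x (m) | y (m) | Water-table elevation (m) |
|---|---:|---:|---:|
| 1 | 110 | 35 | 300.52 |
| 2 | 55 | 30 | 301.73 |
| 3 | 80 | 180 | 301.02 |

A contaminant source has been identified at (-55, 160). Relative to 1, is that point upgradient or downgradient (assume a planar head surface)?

upgradient

Differences from 1: to 2 (Δx, Δy, Δh) = (-55, -5, +1.21); to 3 = (-30, 145, +0.50).
Solve a·Δx + b·Δy = Δh: det = (-55)·145 − (-30)·(-5) = -8125.
∂h/∂x = [(+1.21)·145 − (+0.50)·(-5)] / -8125 = -0.02190
∂h/∂y = [(-55)·(+0.50) − (-30)·(+1.21)] / -8125 = -0.001083
Head at (-55, 160) = 300.52 + (-0.02190)·(-165) + (-0.001083)·(125) = 304.00 m.
That is higher than the 300.52 m at 1, so the point is upgradient.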